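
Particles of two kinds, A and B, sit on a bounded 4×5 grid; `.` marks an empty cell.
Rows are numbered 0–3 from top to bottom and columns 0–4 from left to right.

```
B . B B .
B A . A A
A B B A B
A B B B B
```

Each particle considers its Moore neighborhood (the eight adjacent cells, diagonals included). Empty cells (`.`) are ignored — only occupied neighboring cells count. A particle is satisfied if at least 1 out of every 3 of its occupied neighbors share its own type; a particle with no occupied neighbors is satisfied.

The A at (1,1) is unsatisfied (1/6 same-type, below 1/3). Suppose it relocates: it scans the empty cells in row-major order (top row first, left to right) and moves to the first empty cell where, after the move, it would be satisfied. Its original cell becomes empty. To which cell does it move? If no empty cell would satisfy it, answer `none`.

(0,4)

Vacating (1,1). Empty cells in order:
  (0,1): 0/3 same-type → still unsatisfied.
  (0,4): 2/3 same-type → satisfied — stop here.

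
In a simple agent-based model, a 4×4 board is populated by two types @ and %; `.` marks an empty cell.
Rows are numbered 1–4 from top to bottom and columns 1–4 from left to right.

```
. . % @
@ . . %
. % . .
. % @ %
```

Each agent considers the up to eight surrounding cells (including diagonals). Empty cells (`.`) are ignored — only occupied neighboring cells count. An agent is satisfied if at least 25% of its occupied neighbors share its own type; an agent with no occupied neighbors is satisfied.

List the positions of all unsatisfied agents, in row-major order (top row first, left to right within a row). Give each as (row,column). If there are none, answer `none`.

Row 1: (1,3)% 1/2 ok · (1,4)@ 0/2 unhappy
Row 2: (2,1)@ 0/1 unhappy · (2,4)% 1/2 ok
Row 3: (3,2)% 1/3 ok
Row 4: (4,2)% 1/2 ok · (4,3)@ 0/3 unhappy · (4,4)% 0/1 unhappy

(1,4), (2,1), (4,3), (4,4)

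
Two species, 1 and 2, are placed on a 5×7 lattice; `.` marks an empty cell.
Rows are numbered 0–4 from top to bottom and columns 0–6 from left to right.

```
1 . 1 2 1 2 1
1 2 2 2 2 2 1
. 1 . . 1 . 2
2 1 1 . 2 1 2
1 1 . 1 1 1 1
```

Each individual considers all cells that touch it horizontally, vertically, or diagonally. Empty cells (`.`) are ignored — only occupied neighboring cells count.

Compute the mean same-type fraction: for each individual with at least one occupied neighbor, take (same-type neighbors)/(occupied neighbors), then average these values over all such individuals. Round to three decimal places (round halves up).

Row 0: (0,0)1 1/2 · (0,2)1 0/4 · (0,3)2 3/5 · (0,4)1 0/5 · (0,5)2 2/5 · (0,6)1 1/3
Row 1: (1,0)1 2/3 · (1,1)2 1/5 · (1,2)2 3/5 · (1,3)2 3/6 · (1,4)2 4/6 · (1,5)2 3/7 · (1,6)1 1/4
Row 2: (2,1)1 3/6 · (2,4)1 1/5 · (2,6)2 2/4
Row 3: (3,0)2 0/4 · (3,1)1 4/5 · (3,2)1 4/4 · (3,4)2 0/5 · (3,5)1 4/7 · (3,6)2 1/4
Row 4: (4,0)1 2/3 · (4,1)1 3/4 · (4,3)1 2/3 · (4,4)1 3/4 · (4,5)1 3/5 · (4,6)1 2/3
Sum over 28 individuals: 1/2 + 0/4 + 3/5 + 0/5 + 2/5 + 1/3 + 2/3 + 1/5 + 3/5 + 3/6 + 4/6 + 3/7 + 1/4 + 3/6 + 1/5 + 2/4 + 0/4 + 4/5 + 4/4 + 0/5 + 4/7 + 1/4 + 2/3 + 3/4 + 2/3 + 3/4 + 3/5 + 2/3 = 196/15; mean = 196/15 ÷ 28 = 7/15 = 0.466666… → 0.467.

0.467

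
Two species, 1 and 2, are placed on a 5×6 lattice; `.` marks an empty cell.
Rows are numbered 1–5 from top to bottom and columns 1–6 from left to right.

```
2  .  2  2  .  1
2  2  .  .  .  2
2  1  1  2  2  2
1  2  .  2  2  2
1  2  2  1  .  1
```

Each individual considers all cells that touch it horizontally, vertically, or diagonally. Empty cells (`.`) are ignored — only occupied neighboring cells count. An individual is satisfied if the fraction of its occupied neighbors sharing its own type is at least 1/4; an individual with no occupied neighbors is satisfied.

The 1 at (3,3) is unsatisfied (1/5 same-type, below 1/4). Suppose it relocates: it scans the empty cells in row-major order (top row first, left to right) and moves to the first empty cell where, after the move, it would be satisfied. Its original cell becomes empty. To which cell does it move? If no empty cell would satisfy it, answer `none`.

(1,5)

Vacating (3,3). Empty cells in order:
  (1,2): 0/4 same-type → still unsatisfied.
  (1,5): 1/3 same-type → satisfied — stop here.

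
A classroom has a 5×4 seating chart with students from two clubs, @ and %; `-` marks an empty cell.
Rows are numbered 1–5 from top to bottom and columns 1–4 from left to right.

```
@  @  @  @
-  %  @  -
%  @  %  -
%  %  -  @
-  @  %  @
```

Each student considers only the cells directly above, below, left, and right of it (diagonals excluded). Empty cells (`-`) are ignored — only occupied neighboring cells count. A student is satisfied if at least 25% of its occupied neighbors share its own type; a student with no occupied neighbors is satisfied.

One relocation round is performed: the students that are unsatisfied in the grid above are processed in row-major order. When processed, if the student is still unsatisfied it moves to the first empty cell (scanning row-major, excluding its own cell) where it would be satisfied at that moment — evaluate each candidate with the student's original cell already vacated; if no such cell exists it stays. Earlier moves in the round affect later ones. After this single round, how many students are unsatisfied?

0

Initially unsatisfied (in order): (2,2), (3,2), (3,3), (5,2), (5,3).
  (2,2) → (2,1).
  (3,2) → (2,2).
  (3,3) → (3,2).
  (5,2) → (2,4).
  (5,3) → (3,3).
Resulting grid:
@ @ @ @
% @ @ @
% % % -
% % - @
- - - @
All satisfied now.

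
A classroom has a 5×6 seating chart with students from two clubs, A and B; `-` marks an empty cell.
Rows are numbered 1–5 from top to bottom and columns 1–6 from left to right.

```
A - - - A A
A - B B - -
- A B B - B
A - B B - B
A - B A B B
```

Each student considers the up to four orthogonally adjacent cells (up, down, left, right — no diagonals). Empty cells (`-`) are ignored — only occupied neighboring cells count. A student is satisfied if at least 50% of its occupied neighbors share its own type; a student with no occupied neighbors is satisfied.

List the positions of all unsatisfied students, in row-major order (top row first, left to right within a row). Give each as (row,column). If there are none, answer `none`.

(1,1)A 1/1 satisfied
(1,5)A 1/1 satisfied
(1,6)A 1/1 satisfied
(2,1)A 1/1 satisfied
(2,3)B 2/2 satisfied
(2,4)B 2/2 satisfied
(3,2)A 0/1 not
(3,3)B 3/4 satisfied
(3,4)B 3/3 satisfied
(3,6)B 1/1 satisfied
(4,1)A 1/1 satisfied
(4,3)B 3/3 satisfied
(4,4)B 2/3 satisfied
(4,6)B 2/2 satisfied
(5,1)A 1/1 satisfied
(5,3)B 1/2 satisfied
(5,4)A 0/3 not
(5,5)B 1/2 satisfied
(5,6)B 2/2 satisfied

(3,2), (5,4)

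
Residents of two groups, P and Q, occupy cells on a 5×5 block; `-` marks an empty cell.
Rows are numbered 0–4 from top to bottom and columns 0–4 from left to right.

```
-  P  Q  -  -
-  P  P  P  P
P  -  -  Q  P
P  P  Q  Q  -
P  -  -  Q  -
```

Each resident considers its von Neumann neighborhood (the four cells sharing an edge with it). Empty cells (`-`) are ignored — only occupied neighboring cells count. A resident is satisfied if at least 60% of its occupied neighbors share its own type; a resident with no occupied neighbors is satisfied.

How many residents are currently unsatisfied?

(0,1)P 1/2 not
(0,2)Q 0/2 not
(1,1)P 2/2 satisfied
(1,2)P 2/3 satisfied
(1,3)P 2/3 satisfied
(1,4)P 2/2 satisfied
(2,0)P 1/1 satisfied
(2,3)Q 1/3 not
(2,4)P 1/2 not
(3,0)P 3/3 satisfied
(3,1)P 1/2 not
(3,2)Q 1/2 not
(3,3)Q 3/3 satisfied
(4,0)P 1/1 satisfied
(4,3)Q 1/1 satisfied
Unsatisfied: (0,1), (0,2), (2,3), (2,4), (3,1), (3,2) — 6 in total.

6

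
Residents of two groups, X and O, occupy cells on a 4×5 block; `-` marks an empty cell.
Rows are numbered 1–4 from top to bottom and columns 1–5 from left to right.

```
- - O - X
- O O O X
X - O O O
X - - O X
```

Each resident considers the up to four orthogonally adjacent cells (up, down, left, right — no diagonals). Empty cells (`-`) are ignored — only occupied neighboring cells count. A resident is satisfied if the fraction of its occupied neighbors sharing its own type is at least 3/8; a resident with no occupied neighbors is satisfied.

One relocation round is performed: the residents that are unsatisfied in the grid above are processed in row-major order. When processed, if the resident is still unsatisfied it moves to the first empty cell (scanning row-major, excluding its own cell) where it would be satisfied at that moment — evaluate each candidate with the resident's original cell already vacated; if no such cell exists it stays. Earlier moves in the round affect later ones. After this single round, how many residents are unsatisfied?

Initially unsatisfied (in order): (2,5), (3,5), (4,5).
  (2,5) → (1,1).
  (3,5): now satisfied by earlier moves; stays.
  (4,5) → (2,1).
Resulting grid:
X - O - X
X O O O -
X - O O O
X - - O -
All satisfied now.

0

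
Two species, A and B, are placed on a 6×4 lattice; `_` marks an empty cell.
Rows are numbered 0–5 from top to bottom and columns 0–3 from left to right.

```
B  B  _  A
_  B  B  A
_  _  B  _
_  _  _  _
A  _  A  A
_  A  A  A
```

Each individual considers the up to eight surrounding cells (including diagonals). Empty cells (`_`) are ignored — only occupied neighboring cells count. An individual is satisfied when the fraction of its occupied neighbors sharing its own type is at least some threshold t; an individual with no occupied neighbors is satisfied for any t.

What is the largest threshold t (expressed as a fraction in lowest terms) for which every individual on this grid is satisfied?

1/3

Row 0: (0,0)B 2/2 · (0,1)B 3/3 · (0,3)A 1/2
Row 1: (1,1)B 4/4 · (1,2)B 3/5 · (1,3)A 1/3
Row 2: (2,2)B 2/3
Row 4: (4,0)A 1/1 · (4,2)A 4/4 · (4,3)A 3/3
Row 5: (5,1)A 3/3 · (5,2)A 4/4 · (5,3)A 3/3
The smallest same-type fraction is 1/3 at (1,3), which reduces to 1/3. Any threshold above that leaves this individual unsatisfied.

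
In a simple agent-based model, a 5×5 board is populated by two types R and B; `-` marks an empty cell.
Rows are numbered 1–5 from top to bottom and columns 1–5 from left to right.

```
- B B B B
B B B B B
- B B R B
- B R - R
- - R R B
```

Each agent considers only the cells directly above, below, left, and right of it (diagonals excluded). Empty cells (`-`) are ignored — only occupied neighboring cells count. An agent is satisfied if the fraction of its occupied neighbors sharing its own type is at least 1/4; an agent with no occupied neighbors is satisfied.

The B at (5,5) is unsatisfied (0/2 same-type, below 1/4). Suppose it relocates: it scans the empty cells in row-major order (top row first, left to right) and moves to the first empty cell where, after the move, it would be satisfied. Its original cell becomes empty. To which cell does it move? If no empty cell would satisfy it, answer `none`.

(1,1)

Vacating (5,5). Empty cells in order:
  (1,1): 2/2 same-type → satisfied — stop here.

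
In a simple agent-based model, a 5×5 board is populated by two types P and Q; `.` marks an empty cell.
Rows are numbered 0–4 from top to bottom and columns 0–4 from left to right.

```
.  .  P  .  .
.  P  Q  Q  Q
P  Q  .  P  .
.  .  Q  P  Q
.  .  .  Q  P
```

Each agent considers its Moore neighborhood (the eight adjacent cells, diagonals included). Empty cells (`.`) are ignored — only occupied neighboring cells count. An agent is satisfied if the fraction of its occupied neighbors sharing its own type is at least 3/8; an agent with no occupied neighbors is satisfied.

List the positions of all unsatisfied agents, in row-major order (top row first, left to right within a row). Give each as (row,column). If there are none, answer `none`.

(0,2), (2,3), (3,4), (4,4)

Row 0: (0,2)P 1/3 not
Row 1: (1,1)P 2/4 satisfied · (1,2)Q 2/5 satisfied · (1,3)Q 2/4 satisfied · (1,4)Q 1/2 satisfied
Row 2: (2,0)P 1/2 satisfied · (2,1)Q 2/4 satisfied · (2,3)P 1/6 not
Row 3: (3,2)Q 2/4 satisfied · (3,3)P 2/5 satisfied · (3,4)Q 1/4 not
Row 4: (4,3)Q 2/4 satisfied · (4,4)P 1/3 not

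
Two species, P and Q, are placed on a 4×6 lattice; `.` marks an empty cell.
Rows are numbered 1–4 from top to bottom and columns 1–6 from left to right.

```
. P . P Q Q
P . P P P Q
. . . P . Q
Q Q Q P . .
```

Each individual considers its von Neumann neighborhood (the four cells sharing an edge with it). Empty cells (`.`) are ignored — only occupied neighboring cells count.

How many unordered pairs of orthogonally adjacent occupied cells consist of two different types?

4

Scan each occupied cell's neighbors to the right and below so each pair is counted once.
From row 1: 2 unlike of 5 pairs (running 2/5).
From row 2: 1 unlike of 5 pairs (running 3/10).
From row 3: 0 unlike of 1 pairs (running 3/11).
From row 4: 1 unlike of 3 pairs (running 4/14).
Total adjacent occupied pairs: 14; unlike-type pairs: 4.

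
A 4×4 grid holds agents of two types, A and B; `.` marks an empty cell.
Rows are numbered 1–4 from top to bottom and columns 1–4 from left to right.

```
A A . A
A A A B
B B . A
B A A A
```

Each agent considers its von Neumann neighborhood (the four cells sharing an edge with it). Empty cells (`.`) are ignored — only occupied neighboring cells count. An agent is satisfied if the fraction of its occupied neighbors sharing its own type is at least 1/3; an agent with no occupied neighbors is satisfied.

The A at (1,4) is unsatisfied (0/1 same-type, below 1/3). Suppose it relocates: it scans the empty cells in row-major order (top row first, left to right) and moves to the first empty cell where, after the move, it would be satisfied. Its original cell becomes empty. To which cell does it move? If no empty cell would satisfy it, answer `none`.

Vacating (1,4). Empty cells in order:
  (1,3): 2/2 same-type → satisfied — stop here.

(1,3)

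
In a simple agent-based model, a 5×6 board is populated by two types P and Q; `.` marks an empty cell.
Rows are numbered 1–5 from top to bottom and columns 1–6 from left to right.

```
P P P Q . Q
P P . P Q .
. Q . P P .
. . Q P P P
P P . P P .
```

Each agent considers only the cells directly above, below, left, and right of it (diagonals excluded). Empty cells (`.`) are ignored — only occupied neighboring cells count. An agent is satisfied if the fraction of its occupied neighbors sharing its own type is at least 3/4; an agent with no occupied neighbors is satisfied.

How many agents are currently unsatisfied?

8

(1,1)P 2/2 satisfied
(1,2)P 3/3 satisfied
(1,3)P 1/2 not
(1,4)Q 0/2 not
(1,6)Q 0/0 satisfied
(2,1)P 2/2 satisfied
(2,2)P 2/3 not
(2,4)P 1/3 not
(2,5)Q 0/2 not
(3,2)Q 0/1 not
(3,4)P 3/3 satisfied
(3,5)P 2/3 not
(4,3)Q 0/1 not
(4,4)P 3/4 satisfied
(4,5)P 4/4 satisfied
(4,6)P 1/1 satisfied
(5,1)P 1/1 satisfied
(5,2)P 1/1 satisfied
(5,4)P 2/2 satisfied
(5,5)P 2/2 satisfied
Unsatisfied: (1,3), (1,4), (2,2), (2,4), (2,5), (3,2), (3,5), (4,3) — 8 in total.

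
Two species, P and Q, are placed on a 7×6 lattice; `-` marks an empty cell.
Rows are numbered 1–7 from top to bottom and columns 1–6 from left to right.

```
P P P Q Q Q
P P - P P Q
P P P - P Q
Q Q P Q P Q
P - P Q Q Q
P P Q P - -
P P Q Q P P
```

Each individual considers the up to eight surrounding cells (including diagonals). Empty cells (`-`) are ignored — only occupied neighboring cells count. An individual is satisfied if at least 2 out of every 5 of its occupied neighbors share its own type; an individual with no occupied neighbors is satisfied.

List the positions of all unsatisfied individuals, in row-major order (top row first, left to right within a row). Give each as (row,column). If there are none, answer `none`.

Row 1: (1,1)P 3/3 satisfied · (1,2)P 4/4 satisfied · (1,3)P 3/4 satisfied · (1,4)Q 1/4 not · (1,5)Q 3/5 satisfied · (1,6)Q 2/3 satisfied
Row 2: (2,1)P 5/5 satisfied · (2,2)P 7/7 satisfied · (2,4)P 4/6 satisfied · (2,5)P 2/7 not · (2,6)Q 3/5 satisfied
Row 3: (3,1)P 3/5 satisfied · (3,2)P 5/7 satisfied · (3,3)P 4/6 satisfied · (3,5)P 3/7 satisfied · (3,6)Q 2/5 satisfied
Row 4: (4,1)Q 1/4 not · (4,2)Q 1/7 not · (4,3)P 3/6 satisfied · (4,4)Q 2/7 not · (4,5)P 1/7 not · (4,6)Q 3/5 satisfied
Row 5: (5,1)P 2/4 satisfied · (5,3)P 3/7 satisfied · (5,4)Q 3/7 satisfied · (5,5)Q 4/6 satisfied · (5,6)Q 2/3 satisfied
Row 6: (6,1)P 4/4 satisfied · (6,2)P 5/7 satisfied · (6,3)Q 3/7 satisfied · (6,4)P 2/7 not
Row 7: (7,1)P 3/3 satisfied · (7,2)P 3/5 satisfied · (7,3)Q 2/5 satisfied · (7,4)Q 2/4 satisfied · (7,5)P 2/3 satisfied · (7,6)P 1/1 satisfied

(1,4), (2,5), (4,1), (4,2), (4,4), (4,5), (6,4)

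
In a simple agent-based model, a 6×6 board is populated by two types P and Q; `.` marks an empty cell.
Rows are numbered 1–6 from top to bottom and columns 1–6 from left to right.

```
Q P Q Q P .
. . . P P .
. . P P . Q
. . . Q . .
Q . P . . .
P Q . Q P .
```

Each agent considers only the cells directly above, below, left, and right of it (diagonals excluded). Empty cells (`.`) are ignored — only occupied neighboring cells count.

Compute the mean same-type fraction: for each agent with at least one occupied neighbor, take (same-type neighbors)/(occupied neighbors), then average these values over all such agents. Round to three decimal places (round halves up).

Row 1: (1,1)Q 0/1 · (1,2)P 0/2 · (1,3)Q 1/2 · (1,4)Q 1/3 · (1,5)P 1/2
Row 2: (2,4)P 2/3 · (2,5)P 2/2
Row 3: (3,3)P 1/1 · (3,4)P 2/3 · (3,6)Q — no occupied neighbors
Row 4: (4,4)Q 0/1
Row 5: (5,1)Q 0/1 · (5,3)P — no occupied neighbors
Row 6: (6,1)P 0/2 · (6,2)Q 0/1 · (6,4)Q 0/1 · (6,5)P 0/1
Sum over 15 agents: 0/1 + 0/2 + 1/2 + 1/3 + 1/2 + 2/3 + 2/2 + 1/1 + 2/3 + 0/1 + 0/1 + 0/2 + 0/1 + 0/1 + 0/1 = 14/3; mean = 14/3 ÷ 15 = 14/45 = 0.311111… → 0.311.

0.311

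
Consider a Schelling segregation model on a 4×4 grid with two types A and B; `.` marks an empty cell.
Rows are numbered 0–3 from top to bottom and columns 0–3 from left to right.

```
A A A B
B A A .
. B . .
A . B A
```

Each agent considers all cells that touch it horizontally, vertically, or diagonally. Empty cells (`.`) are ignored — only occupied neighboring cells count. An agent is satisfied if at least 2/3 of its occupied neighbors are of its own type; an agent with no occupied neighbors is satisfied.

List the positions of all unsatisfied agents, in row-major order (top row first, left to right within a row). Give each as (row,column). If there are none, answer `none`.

(0,0)A 2/3 ✓
(0,1)A 4/5 ✓
(0,2)A 3/4 ✓
(0,3)B 0/2 ✗
(1,0)B 1/4 ✗
(1,1)A 4/6 ✓
(1,2)A 3/5 ✗
(2,1)B 2/5 ✗
(3,0)A 0/1 ✗
(3,2)B 1/2 ✗
(3,3)A 0/1 ✗

(0,3), (1,0), (1,2), (2,1), (3,0), (3,2), (3,3)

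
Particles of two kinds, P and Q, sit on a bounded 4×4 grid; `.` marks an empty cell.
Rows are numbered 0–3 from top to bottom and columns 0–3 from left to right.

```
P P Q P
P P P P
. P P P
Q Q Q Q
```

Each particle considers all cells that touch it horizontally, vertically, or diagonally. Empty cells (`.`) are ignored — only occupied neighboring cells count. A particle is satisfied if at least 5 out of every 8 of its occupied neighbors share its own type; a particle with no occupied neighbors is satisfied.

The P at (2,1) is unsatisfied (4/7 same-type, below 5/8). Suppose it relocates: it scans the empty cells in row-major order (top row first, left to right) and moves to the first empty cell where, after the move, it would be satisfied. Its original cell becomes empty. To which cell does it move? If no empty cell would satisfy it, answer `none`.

Vacating (2,1). Empty cells in order:
  (2,0): 2/4 same-type → still unsatisfied.

none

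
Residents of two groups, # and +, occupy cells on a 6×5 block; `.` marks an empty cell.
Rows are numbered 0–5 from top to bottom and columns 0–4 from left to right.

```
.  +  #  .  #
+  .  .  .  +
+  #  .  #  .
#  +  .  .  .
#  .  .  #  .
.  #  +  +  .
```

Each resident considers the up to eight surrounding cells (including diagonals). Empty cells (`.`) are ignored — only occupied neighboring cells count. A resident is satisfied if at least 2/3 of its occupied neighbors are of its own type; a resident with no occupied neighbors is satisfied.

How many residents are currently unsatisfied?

13

(0,1)+ 1/2 ✗
(0,2)# 0/1 ✗
(0,4)# 0/1 ✗
(1,0)+ 2/3 ✓
(1,4)+ 0/2 ✗
(2,0)+ 2/4 ✗
(2,1)# 1/4 ✗
(2,3)# 0/1 ✗
(3,0)# 2/4 ✗
(3,1)+ 1/4 ✗
(4,0)# 2/3 ✓
(4,3)# 0/2 ✗
(5,1)# 1/2 ✗
(5,2)+ 1/3 ✗
(5,3)+ 1/2 ✗
Unsatisfied: (0,1), (0,2), (0,4), (1,4), (2,0), (2,1), (2,3), (3,0), (3,1), (4,3), (5,1), (5,2), (5,3) — 13 in total.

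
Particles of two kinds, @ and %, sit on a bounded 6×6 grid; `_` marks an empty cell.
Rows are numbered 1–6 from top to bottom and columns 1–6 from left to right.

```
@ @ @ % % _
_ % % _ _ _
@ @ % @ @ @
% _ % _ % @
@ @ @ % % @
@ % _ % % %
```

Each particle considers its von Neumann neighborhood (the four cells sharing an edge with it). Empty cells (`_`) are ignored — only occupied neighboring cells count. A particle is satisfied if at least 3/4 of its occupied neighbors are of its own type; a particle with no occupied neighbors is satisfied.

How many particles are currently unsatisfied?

(1,1)@ 1/1 satisfied
(1,2)@ 2/3 not
(1,3)@ 1/3 not
(1,4)% 1/2 not
(1,5)% 1/1 satisfied
(2,2)% 1/3 not
(2,3)% 2/3 not
(3,1)@ 1/2 not
(3,2)@ 1/3 not
(3,3)% 2/4 not
(3,4)@ 1/2 not
(3,5)@ 2/3 not
(3,6)@ 2/2 satisfied
(4,1)% 0/2 not
(4,3)% 1/2 not
(4,5)% 1/3 not
(4,6)@ 2/3 not
(5,1)@ 2/3 not
(5,2)@ 2/3 not
(5,3)@ 1/3 not
(5,4)% 2/3 not
(5,5)% 3/4 satisfied
(5,6)@ 1/3 not
(6,1)@ 1/2 not
(6,2)% 0/2 not
(6,4)% 2/2 satisfied
(6,5)% 3/3 satisfied
(6,6)% 1/2 not
Unsatisfied: (1,2), (1,3), (1,4), (2,2), (2,3), (3,1), (3,2), (3,3), (3,4), (3,5), (4,1), (4,3), (4,5), (4,6), (5,1), (5,2), (5,3), (5,4), (5,6), (6,1), (6,2), (6,6) — 22 in total.

22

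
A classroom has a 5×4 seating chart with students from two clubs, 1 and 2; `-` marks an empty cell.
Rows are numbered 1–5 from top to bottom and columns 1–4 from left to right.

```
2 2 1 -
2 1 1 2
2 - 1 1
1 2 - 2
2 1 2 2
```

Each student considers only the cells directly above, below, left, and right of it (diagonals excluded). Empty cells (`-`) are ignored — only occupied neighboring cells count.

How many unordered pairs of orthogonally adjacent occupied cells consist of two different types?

Scan each occupied cell's neighbors to the right and below so each pair is counted once.
Row 1: 2(1,1)–2(1,2)= 2(1,1)–2(2,1)= 2(1,2)–1(1,3)≠ 2(1,2)–1(2,2)≠ 1(1,3)–1(2,3)=  → 2/5 unlike.
Row 2: 2(2,1)–1(2,2)≠ 2(2,1)–2(3,1)= 1(2,2)–1(2,3)= 1(2,3)–2(2,4)≠ 1(2,3)–1(3,3)= 2(2,4)–1(3,4)≠  → 3/6 unlike.
Row 3: 2(3,1)–1(4,1)≠ 1(3,3)–1(3,4)= 1(3,4)–2(4,4)≠  → 2/3 unlike.
Row 4: 1(4,1)–2(4,2)≠ 1(4,1)–2(5,1)≠ 2(4,2)–1(5,2)≠ 2(4,4)–2(5,4)=  → 3/4 unlike.
Row 5: 2(5,1)–1(5,2)≠ 1(5,2)–2(5,3)≠ 2(5,3)–2(5,4)=  → 2/3 unlike.
Total adjacent occupied pairs: 21; unlike-type pairs: 12.

12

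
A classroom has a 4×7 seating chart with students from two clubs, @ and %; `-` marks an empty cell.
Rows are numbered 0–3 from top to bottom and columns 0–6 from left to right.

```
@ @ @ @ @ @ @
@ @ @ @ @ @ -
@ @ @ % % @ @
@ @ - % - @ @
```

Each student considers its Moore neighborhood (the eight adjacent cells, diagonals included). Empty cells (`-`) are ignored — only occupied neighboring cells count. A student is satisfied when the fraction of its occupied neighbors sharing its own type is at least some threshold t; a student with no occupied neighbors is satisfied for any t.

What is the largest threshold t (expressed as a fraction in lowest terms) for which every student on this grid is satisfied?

2/7

Row 0: (0,0)@ 3/3 · (0,1)@ 5/5 · (0,2)@ 5/5 · (0,3)@ 5/5 · (0,4)@ 5/5 · (0,5)@ 4/4 · (0,6)@ 2/2
Row 1: (1,0)@ 5/5 · (1,1)@ 8/8 · (1,2)@ 7/8 · (1,3)@ 6/8 · (1,4)@ 6/8 · (1,5)@ 6/7
Row 2: (2,0)@ 5/5 · (2,1)@ 7/7 · (2,2)@ 5/7 · (2,3)% 2/6 · (2,4)% 2/7 · (2,5)@ 5/6 · (2,6)@ 4/4
Row 3: (3,0)@ 3/3 · (3,1)@ 4/4 · (3,3)% 2/3 · (3,5)@ 3/4 · (3,6)@ 3/3
The smallest same-type fraction is 2/7 at (2,4), which reduces to 2/7. Any threshold above that leaves this student unsatisfied.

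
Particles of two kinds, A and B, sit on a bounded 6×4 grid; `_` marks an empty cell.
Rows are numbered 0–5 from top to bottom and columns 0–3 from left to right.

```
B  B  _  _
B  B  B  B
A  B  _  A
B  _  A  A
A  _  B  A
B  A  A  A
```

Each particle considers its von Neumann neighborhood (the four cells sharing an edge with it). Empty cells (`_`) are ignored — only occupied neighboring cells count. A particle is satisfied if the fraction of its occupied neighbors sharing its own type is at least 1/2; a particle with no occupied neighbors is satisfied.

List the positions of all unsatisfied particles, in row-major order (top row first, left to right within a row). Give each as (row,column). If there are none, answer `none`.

(0,0)B 2/2 ok
(0,1)B 2/2 ok
(1,0)B 2/3 ok
(1,1)B 4/4 ok
(1,2)B 2/2 ok
(1,3)B 1/2 ok
(2,0)A 0/3 unhappy
(2,1)B 1/2 ok
(2,3)A 1/2 ok
(3,0)B 0/2 unhappy
(3,2)A 1/2 ok
(3,3)A 3/3 ok
(4,0)A 0/2 unhappy
(4,2)B 0/3 unhappy
(4,3)A 2/3 ok
(5,0)B 0/2 unhappy
(5,1)A 1/2 ok
(5,2)A 2/3 ok
(5,3)A 2/2 ok

(2,0), (3,0), (4,0), (4,2), (5,0)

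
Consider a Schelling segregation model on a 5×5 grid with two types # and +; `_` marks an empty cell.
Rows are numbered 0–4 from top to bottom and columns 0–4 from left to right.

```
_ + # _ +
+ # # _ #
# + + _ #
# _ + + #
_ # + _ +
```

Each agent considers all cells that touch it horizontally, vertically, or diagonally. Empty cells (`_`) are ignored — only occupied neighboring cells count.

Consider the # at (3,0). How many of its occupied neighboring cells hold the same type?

Occupied neighbors of (3,0): (2,0)=#, (2,1)=+, (4,1)=#.
Same type (#): 2 of 3.

2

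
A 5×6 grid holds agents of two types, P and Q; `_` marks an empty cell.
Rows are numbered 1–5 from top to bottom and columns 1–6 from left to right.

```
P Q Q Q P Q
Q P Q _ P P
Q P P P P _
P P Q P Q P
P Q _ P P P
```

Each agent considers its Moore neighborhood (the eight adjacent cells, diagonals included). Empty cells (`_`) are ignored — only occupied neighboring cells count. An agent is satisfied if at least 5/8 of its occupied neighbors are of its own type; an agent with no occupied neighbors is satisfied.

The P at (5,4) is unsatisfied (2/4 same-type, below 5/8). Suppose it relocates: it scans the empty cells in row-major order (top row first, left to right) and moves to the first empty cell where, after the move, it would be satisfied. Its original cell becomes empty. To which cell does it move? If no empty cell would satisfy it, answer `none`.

Vacating (5,4). Empty cells in order:
  (2,4): 5/8 same-type → satisfied — stop here.

(2,4)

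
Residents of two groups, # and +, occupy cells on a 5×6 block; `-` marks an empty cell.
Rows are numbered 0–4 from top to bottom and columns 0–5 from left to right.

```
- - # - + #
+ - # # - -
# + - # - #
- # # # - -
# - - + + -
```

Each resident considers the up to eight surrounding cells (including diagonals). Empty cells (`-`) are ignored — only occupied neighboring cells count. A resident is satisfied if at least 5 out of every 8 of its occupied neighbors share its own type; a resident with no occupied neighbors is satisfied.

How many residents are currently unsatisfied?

Row 0: (0,2)# 2/2 ok · (0,4)+ 0/2 unhappy · (0,5)# 0/1 unhappy
Row 1: (1,0)+ 1/2 unhappy · (1,2)# 3/4 ok · (1,3)# 3/4 ok
Row 2: (2,0)# 1/3 unhappy · (2,1)+ 1/5 unhappy · (2,3)# 4/4 ok · (2,5)# 0/0 ok
Row 3: (3,1)# 3/4 ok · (3,2)# 3/5 unhappy · (3,3)# 2/4 unhappy
Row 4: (4,0)# 1/1 ok · (4,3)+ 1/3 unhappy · (4,4)+ 1/2 unhappy
Unsatisfied: (0,4), (0,5), (1,0), (2,0), (2,1), (3,2), (3,3), (4,3), (4,4) — 9 in total.

9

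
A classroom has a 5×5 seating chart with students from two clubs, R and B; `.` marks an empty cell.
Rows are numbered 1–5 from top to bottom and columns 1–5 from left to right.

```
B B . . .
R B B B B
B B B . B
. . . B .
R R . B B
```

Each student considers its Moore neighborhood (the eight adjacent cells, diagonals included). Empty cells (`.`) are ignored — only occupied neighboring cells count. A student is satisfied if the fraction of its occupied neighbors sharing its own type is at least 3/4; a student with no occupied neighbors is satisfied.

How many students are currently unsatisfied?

Row 1: (1,1)B 2/3 ✗ · (1,2)B 3/4 ✓
Row 2: (2,1)R 0/5 ✗ · (2,2)B 6/7 ✓ · (2,3)B 5/5 ✓ · (2,4)B 4/4 ✓ · (2,5)B 2/2 ✓
Row 3: (3,1)B 2/3 ✗ · (3,2)B 4/5 ✓ · (3,3)B 5/5 ✓ · (3,5)B 3/3 ✓
Row 4: (4,4)B 4/4 ✓
Row 5: (5,1)R 1/1 ✓ · (5,2)R 1/1 ✓ · (5,4)B 2/2 ✓ · (5,5)B 2/2 ✓
Unsatisfied: (1,1), (2,1), (3,1) — 3 in total.

3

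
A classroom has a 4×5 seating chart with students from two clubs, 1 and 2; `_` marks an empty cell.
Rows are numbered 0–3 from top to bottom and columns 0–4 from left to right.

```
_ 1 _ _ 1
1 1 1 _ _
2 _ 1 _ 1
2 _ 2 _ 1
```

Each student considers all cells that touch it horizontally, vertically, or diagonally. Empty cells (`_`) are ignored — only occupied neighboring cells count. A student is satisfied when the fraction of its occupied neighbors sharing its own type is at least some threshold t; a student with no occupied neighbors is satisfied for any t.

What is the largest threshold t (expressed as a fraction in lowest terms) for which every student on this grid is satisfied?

(0,1)1 3/3
(0,4)1 — no occupied neighbors
(1,0)1 2/3
(1,1)1 4/5
(1,2)1 3/3
(2,0)2 1/3
(2,2)1 2/3
(2,4)1 1/1
(3,0)2 1/1
(3,2)2 0/1
(3,4)1 1/1
The smallest same-type fraction is 0/1 at (3,2), which reduces to 0/1. Any threshold above that leaves this student unsatisfied.

0/1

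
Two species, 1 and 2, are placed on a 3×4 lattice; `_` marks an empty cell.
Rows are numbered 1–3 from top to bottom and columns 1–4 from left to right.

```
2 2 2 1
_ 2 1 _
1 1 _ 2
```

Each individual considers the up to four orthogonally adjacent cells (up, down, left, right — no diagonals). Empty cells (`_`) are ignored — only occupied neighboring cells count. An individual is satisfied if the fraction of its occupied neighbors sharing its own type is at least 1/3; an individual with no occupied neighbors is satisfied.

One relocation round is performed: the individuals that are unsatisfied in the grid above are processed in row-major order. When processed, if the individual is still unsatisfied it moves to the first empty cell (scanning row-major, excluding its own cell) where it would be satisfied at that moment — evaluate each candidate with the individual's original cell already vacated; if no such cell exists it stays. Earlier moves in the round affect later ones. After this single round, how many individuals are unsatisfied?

Initially unsatisfied (in order): (1,4), (2,3).
  (1,4) → (2,1).
  (2,3) → (3,3).
Resulting grid:
2 2 2 _
1 2 _ _
1 1 1 2
Unsatisfied now: (3,4).

1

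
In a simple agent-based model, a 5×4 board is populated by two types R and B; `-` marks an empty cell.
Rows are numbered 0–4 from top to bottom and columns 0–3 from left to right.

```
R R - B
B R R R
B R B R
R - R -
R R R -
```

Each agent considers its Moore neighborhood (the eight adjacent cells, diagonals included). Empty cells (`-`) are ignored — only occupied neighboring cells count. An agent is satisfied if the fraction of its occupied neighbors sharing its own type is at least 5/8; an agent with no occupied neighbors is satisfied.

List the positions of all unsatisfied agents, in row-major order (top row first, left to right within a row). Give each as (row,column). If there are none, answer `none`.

Row 0: (0,0)R 2/3 satisfied · (0,1)R 3/4 satisfied · (0,3)B 0/2 not
Row 1: (1,0)B 1/5 not · (1,1)R 4/7 not · (1,2)R 5/7 satisfied · (1,3)R 2/4 not
Row 2: (2,0)B 1/4 not · (2,1)R 4/7 not · (2,2)B 0/6 not · (2,3)R 3/4 satisfied
Row 3: (3,0)R 3/4 satisfied · (3,2)R 4/5 satisfied
Row 4: (4,0)R 2/2 satisfied · (4,1)R 4/4 satisfied · (4,2)R 2/2 satisfied

(0,3), (1,0), (1,1), (1,3), (2,0), (2,1), (2,2)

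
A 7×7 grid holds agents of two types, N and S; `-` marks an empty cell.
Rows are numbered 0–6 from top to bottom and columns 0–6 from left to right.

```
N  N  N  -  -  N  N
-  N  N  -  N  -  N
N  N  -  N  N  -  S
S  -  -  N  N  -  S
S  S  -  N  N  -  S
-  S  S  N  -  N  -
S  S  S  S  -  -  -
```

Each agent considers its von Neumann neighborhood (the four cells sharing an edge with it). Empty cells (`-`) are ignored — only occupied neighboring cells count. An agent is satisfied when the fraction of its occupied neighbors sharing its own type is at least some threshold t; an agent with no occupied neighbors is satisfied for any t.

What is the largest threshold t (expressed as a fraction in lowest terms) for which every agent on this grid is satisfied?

Row 0: (0,0)N 1/1 · (0,1)N 3/3 · (0,2)N 2/2 · (0,5)N 1/1 · (0,6)N 2/2
Row 1: (1,1)N 3/3 · (1,2)N 2/2 · (1,4)N 1/1 · (1,6)N 1/2
Row 2: (2,0)N 1/2 · (2,1)N 2/2 · (2,3)N 2/2 · (2,4)N 3/3 · (2,6)S 1/2
Row 3: (3,0)S 1/2 · (3,3)N 3/3 · (3,4)N 3/3 · (3,6)S 2/2
Row 4: (4,0)S 2/2 · (4,1)S 2/2 · (4,3)N 3/3 · (4,4)N 2/2 · (4,6)S 1/1
Row 5: (5,1)S 3/3 · (5,2)S 2/3 · (5,3)N 1/3 · (5,5)N — no occupied neighbors
Row 6: (6,0)S 1/1 · (6,1)S 3/3 · (6,2)S 3/3 · (6,3)S 1/2
The smallest same-type fraction is 1/3 at (5,3), which reduces to 1/3. Any threshold above that leaves this agent unsatisfied.

1/3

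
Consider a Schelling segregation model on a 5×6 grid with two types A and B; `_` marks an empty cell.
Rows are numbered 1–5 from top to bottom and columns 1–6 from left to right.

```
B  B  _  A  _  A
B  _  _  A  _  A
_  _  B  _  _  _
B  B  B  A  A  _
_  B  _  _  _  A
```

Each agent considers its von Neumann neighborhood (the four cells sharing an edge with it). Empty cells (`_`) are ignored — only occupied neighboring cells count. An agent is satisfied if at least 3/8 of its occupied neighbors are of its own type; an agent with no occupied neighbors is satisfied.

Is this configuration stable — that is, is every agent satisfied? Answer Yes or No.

Row 1: (1,1)B 2/2 ✓ · (1,2)B 1/1 ✓ · (1,4)A 1/1 ✓ · (1,6)A 1/1 ✓
Row 2: (2,1)B 1/1 ✓ · (2,4)A 1/1 ✓ · (2,6)A 1/1 ✓
Row 3: (3,3)B 1/1 ✓
Row 4: (4,1)B 1/1 ✓ · (4,2)B 3/3 ✓ · (4,3)B 2/3 ✓ · (4,4)A 1/2 ✓ · (4,5)A 1/1 ✓
Row 5: (5,2)B 1/1 ✓ · (5,6)A 0/0 ✓
All meet the threshold, so the configuration is stable.

Yes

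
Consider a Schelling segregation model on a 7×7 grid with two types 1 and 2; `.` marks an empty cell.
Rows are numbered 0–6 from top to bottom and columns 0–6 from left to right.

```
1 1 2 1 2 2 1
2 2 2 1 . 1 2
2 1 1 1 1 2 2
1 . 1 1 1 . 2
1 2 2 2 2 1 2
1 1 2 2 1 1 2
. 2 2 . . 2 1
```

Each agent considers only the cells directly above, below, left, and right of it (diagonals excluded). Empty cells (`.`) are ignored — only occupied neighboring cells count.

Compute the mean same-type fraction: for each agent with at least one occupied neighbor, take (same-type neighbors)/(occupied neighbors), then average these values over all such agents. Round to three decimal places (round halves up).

Row 0: (0,0)1 1/2 · (0,1)1 1/3 · (0,2)2 1/3 · (0,3)1 1/3 · (0,4)2 1/2 · (0,5)2 1/3 · (0,6)1 0/2
Row 1: (1,0)2 2/3 · (1,1)2 2/4 · (1,2)2 2/4 · (1,3)1 2/3 · (1,5)1 0/3 · (1,6)2 1/3
Row 2: (2,0)2 1/3 · (2,1)1 1/3 · (2,2)1 3/4 · (2,3)1 4/4 · (2,4)1 2/3 · (2,5)2 1/3 · (2,6)2 3/3
Row 3: (3,0)1 1/2 · (3,2)1 2/3 · (3,3)1 3/4 · (3,4)1 2/3 · (3,6)2 2/2
Row 4: (4,0)1 2/3 · (4,1)2 1/3 · (4,2)2 3/4 · (4,3)2 3/4 · (4,4)2 1/4 · (4,5)1 1/3 · (4,6)2 2/3
Row 5: (5,0)1 2/2 · (5,1)1 1/4 · (5,2)2 3/4 · (5,3)2 2/3 · (5,4)1 1/3 · (5,5)1 2/4 · (5,6)2 1/3
Row 6: (6,1)2 1/2 · (6,2)2 2/2 · (6,5)2 0/2 · (6,6)1 0/2
Sum over 43 agents: 1/2 + 1/3 + 1/3 + 1/3 + 1/2 + 1/3 + 0/2 + 2/3 + 2/4 + 2/4 + 2/3 + 0/3 + 1/3 + 1/3 + 1/3 + 3/4 + 4/4 + 2/3 + 1/3 + 3/3 + 1/2 + 2/3 + 3/4 + 2/3 + 2/2 + 2/3 + 1/3 + 3/4 + 3/4 + 1/4 + 1/3 + 2/3 + 2/2 + 1/4 + 3/4 + 2/3 + 1/3 + 2/4 + 1/3 + 1/2 + 2/2 + 0/2 + 0/2 = 265/12; mean = 265/12 ÷ 43 = 265/516 = 0.513565… → 0.514.

0.514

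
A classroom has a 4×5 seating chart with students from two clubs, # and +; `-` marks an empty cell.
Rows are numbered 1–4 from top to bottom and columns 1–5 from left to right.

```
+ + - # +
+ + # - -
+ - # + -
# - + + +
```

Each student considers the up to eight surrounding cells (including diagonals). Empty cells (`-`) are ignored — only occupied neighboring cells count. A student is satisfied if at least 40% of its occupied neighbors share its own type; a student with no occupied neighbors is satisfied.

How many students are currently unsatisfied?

Row 1: (1,1)+ 3/3 satisfied · (1,2)+ 3/4 satisfied · (1,4)# 1/2 satisfied · (1,5)+ 0/1 not
Row 2: (2,1)+ 4/4 satisfied · (2,2)+ 4/6 satisfied · (2,3)# 2/5 satisfied
Row 3: (3,1)+ 2/3 satisfied · (3,3)# 1/5 not · (3,4)+ 3/5 satisfied
Row 4: (4,1)# 0/1 not · (4,3)+ 2/3 satisfied · (4,4)+ 3/4 satisfied · (4,5)+ 2/2 satisfied
Unsatisfied: (1,5), (3,3), (4,1) — 3 in total.

3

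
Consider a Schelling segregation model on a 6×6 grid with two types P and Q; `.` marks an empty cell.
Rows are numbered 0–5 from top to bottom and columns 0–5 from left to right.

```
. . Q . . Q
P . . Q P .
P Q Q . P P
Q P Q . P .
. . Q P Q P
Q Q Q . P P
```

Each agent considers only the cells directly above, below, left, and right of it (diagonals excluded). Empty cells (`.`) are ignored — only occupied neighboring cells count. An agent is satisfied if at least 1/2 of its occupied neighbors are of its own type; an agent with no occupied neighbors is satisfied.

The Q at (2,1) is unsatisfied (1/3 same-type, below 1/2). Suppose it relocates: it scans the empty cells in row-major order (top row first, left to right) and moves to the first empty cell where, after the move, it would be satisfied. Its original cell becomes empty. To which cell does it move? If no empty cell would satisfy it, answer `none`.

Vacating (2,1). Empty cells in order:
  (0,0): 0/1 same-type → still unsatisfied.
  (0,1): 1/1 same-type → satisfied — stop here.

(0,1)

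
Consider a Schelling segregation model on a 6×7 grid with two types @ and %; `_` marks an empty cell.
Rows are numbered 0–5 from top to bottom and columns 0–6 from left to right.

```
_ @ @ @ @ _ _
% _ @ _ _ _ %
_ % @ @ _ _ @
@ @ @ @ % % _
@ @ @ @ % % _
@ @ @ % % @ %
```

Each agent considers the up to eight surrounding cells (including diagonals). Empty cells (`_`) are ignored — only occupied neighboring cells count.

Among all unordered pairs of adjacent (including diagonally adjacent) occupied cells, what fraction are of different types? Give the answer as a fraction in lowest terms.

Scan each occupied cell's neighbors to the right and below (and the two forward diagonals) so each pair is counted once.
From row 0: 1 unlike of 7 pairs (running 1/7).
From row 1: 2 unlike of 5 pairs (running 3/12).
From row 2: 6 unlike of 12 pairs (running 9/24).
From row 3: 3 unlike of 21 pairs (running 12/45).
From row 4: 6 unlike of 22 pairs (running 18/67).
From row 5: 3 unlike of 6 pairs (running 21/73).
Total adjacent occupied pairs: 73; unlike-type pairs: 21.
21/73 is already in lowest terms.

21/73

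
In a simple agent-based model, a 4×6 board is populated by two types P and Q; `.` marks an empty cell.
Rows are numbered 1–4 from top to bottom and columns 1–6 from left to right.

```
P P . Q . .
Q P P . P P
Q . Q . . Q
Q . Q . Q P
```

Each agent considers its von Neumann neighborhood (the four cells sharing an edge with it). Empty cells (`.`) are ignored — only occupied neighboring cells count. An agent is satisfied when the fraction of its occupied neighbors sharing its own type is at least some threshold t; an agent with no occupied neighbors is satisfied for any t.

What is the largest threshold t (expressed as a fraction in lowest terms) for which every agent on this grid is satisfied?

0/1

(1,1)P 1/2
(1,2)P 2/2
(1,4)Q — no occupied neighbors
(2,1)Q 1/3
(2,2)P 2/3
(2,3)P 1/2
(2,5)P 1/1
(2,6)P 1/2
(3,1)Q 2/2
(3,3)Q 1/2
(3,6)Q 0/2
(4,1)Q 1/1
(4,3)Q 1/1
(4,5)Q 0/1
(4,6)P 0/2
The smallest same-type fraction is 0/2 at (3,6), which reduces to 0/1. Any threshold above that leaves this agent unsatisfied.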